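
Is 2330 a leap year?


No

Rules: divisible by 4 AND (not by 100 OR by 400)
2330 ÷ 4 = 582 remainder 2 → not divisible by 4
Not divisible by 4 → not a leap year


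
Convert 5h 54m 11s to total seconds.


21251 seconds

Hours: 5 × 3600 = 18000
Minutes: 54 × 60 = 3240
Seconds: 11
Total = 18000 + 3240 + 11 = 21251


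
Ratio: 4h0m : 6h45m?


16:27 (0.59)

Duration 1: 240 minutes
Duration 2: 405 minutes
Ratio = 240:405
GCD = 15
Simplified = 16:27
As a decimal: 16/27 ≈ 0.59


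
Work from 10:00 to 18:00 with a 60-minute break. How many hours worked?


7h 0m (420 minutes)

Total time = (18×60+0) - (10×60+0)
= 1080 - 600 = 480 min
Minus break: 480 - 60 = 420 min
= 7h 0m


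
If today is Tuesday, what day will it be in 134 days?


Start: Tuesday (index 1)
(1 + 134) mod 7
= 135 mod 7
= 2
Index 2 → Wednesday

Wednesday


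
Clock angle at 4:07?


81.5°

Hour hand = 4×30 + 7×0.5 = 123.5°
Minute hand = 7×6 = 42°
Difference = |123.5 - 42| = 81.5°


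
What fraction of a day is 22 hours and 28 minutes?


0.9361 (93.61%)

Total minutes: 22×60 + 28 = 1348
Day = 24×60 = 1440 minutes
Fraction = 1348/1440 ≈ 0.9361
As a percentage: 1348/1440 × 100 ≈ 93.61%


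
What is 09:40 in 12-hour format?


Hour: 9
9 < 12 → AM

9:40 AM


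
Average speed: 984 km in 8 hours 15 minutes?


Distance: 984 km
Time: 8h 15m = 495 min = 495/60 = 33/4 hours
Speed = 984 ÷ (33/4) = 984 × 4 / 33 = 3936/33 ≈ 119.3 km/h

119.3 km/h


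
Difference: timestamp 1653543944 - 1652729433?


Difference = 1653543944 - 1652729433 = 814511 seconds
In hours: 814511 / 3600 ≈ 226.3
In days: 814511 / 86400 ≈ 9.43

814511 seconds (226.3 hours / 9.43 days)


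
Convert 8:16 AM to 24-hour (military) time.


08:16

Input: 8:16 AM
AM hour stays: 8


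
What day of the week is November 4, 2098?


Zeller's congruence:
q=4, m=11, k=98, j=20
h = (4 + ⌊13×12/5⌋ + 98 + ⌊98/4⌋ + ⌊20/4⌋ - 2×20) mod 7
= (4 + 31 + 98 + 24 + 5 - 40) mod 7
= 122 mod 7 = 3
h=3 → Tuesday

Tuesday


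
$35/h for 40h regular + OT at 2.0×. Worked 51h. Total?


$2170.00

Regular: 40h × $35 = $1400.00
Overtime: 51 - 40 = 11h
OT pay: 11h × $35 × 2.0 = $770.00
Total = $1400.00 + $770.00 = $2170.00


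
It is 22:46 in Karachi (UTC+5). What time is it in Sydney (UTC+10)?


03:46 (next day)

Time difference = UTC+10 - UTC+5 = +5 hours
New hour = (22 + 5) mod 24
= 27 mod 24 = 3
Minutes unchanged → 03:46; 27 ≥ 24 → next day


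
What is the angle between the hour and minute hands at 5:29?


Hour hand = 5×30 + 29×0.5 = 164.5°
Minute hand = 29×6 = 174°
Difference = |164.5 - 174| = 9.5°

9.5°


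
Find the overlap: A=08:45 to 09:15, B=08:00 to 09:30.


Meeting A: 525-555 (in minutes from midnight)
Meeting B: 480-570
Overlap start = max(525, 480) = 525
Overlap end = min(555, 570) = 555
Overlap = max(0, 555 - 525) = 30 min

30 minutes


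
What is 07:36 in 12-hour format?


7:36 AM

Hour: 7
7 < 12 → AM


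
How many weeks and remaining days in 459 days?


65 weeks 4 days

Weeks: 459 ÷ 7 = 65 remainder 4


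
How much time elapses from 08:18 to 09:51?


1h 33m

End time in minutes: 9×60 + 51 = 591
Start time in minutes: 8×60 + 18 = 498
Difference = 591 - 498 = 93 minutes
= 1 hours 33 minutes


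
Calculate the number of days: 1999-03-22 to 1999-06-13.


From March 22, 1999 to June 13, 1999
Rest of March 1999: 31 - 22 = 9
Full months: April 30, May 31
Days into June 1999: 13
Total = 9 + 30 + 31 + 13 = 83 days

83 days


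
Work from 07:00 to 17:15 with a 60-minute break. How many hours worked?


Total time = (17×60+15) - (7×60+0)
= 1035 - 420 = 615 min
Minus break: 615 - 60 = 555 min
= 9h 15m

9h 15m (555 minutes)


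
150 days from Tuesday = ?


Friday

Start: Tuesday (index 1)
(1 + 150) mod 7
= 151 mod 7
= 4
Index 4 → Friday


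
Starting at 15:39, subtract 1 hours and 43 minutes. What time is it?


Start: 939 minutes from midnight
Subtract: 103 minutes
Remaining: 939 - 103 = 836
Hours: 13, Minutes: 56

13:56


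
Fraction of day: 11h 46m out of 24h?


Total minutes: 11×60 + 46 = 706
Day = 24×60 = 1440 minutes
Fraction = 706/1440 ≈ 0.4903
As a percentage: 706/1440 × 100 ≈ 49.03%

0.4903 (49.03%)


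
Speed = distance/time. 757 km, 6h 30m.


Distance: 757 km
Time: 6h 30m = 390 min = 390/60 = 13/2 hours
Speed = 757 ÷ (13/2) = 757 × 2 / 13 = 1514/13 ≈ 116.5 km/h

116.5 km/h


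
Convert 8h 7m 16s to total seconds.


Hours: 8 × 3600 = 28800
Minutes: 7 × 60 = 420
Seconds: 16
Total = 28800 + 420 + 16 = 29236

29236 seconds


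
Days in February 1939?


28 days

Month: February (month 2)
February: 28 or 29 (leap year)
1939 leap year? No


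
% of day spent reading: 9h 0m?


Time: 540 minutes
Day: 1440 minutes
Percentage = (540/1440) × 100 = 37.5%

37.5%


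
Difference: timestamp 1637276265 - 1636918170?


Difference = 1637276265 - 1636918170 = 358095 seconds
In hours: 358095 / 3600 ≈ 99.5
In days: 358095 / 86400 ≈ 4.14

358095 seconds (99.5 hours / 4.14 days)


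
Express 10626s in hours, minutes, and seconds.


2h 57m 6s

Hours: 10626 ÷ 3600 = 2 remainder 3426
Minutes: 3426 ÷ 60 = 57 remainder 6
Seconds: 6


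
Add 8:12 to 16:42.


00:54 (next day)

Start: 1002 minutes from midnight
Add: 492 minutes
Total: 1494 minutes
Hours: 1494 ÷ 60 = 24 remainder 54
24 ≥ 24 → 24 - 24 = 0 (next day)


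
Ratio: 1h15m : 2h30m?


1:2 (0.50)

Duration 1: 75 minutes
Duration 2: 150 minutes
Ratio = 75:150
GCD = 75
Simplified = 1:2
As a decimal: 1/2 = 0.50


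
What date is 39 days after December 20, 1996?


Start: December 20, 1996
Add 39 days
December 20 → January 1: 31 - 20 + 1 = 12 days (39 - 12 = 27 left)
January 1 + 27 = January 28, 1997

January 28, 1997


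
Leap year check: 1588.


Yes

Rules: divisible by 4 AND (not by 100 OR by 400)
1588 ÷ 4 = 397 exactly → divisible by 4
1588 ÷ 100 = 15 remainder 88 → not divisible by 100
Divisible by 4 but not by 100 → leap year


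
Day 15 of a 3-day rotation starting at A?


Shifts: A, B, C
Start: A (index 0)
Day 15: (0 + 15 - 1) mod 3
= 14 mod 3
= 2
Index 2 → shift C

Shift C


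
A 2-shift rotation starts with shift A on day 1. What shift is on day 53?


Shifts: A, B
Start: A (index 0)
Day 53: (0 + 53 - 1) mod 2
= 52 mod 2
= 0
Index 0 → shift A

Shift A


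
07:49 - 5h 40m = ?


02:09

Start: 469 minutes from midnight
Subtract: 340 minutes
Remaining: 469 - 340 = 129
Hours: 2, Minutes: 9


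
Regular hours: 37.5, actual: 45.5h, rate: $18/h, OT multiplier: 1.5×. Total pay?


Regular: 37.5h × $18 = $675.00
Overtime: 45.5 - 37.5 = 8.0h
OT pay: 8.0h × $18 × 1.5 = $216.00
Total = $675.00 + $216.00 = $891.00

$891.00


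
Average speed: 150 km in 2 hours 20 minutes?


64.3 km/h

Distance: 150 km
Time: 2h 20m = 140 min = 140/60 = 7/3 hours
Speed = 150 ÷ (7/3) = 150 × 3 / 7 = 450/7 ≈ 64.3 km/h


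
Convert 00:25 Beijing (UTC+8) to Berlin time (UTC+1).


17:25 (previous day)

Time difference = UTC+1 - UTC+8 = -7 hours
New hour = (0 -7) mod 24
= -7 mod 24 = 17
Minutes unchanged → 17:25; -7 < 0 → previous day


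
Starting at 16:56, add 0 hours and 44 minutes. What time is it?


Start: 1016 minutes from midnight
Add: 44 minutes
Total: 1060 minutes
Hours: 1060 ÷ 60 = 17 remainder 40

17:40


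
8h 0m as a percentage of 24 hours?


Total minutes: 8×60 + 0 = 480
Day = 24×60 = 1440 minutes
Fraction = 480/1440 ≈ 0.3333
As a percentage: 480/1440 × 100 ≈ 33.33%

0.3333 (33.33%)


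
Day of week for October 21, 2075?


Zeller's congruence:
q=21, m=10, k=75, j=20
h = (21 + ⌊13×11/5⌋ + 75 + ⌊75/4⌋ + ⌊20/4⌋ - 2×20) mod 7
= (21 + 28 + 75 + 18 + 5 - 40) mod 7
= 107 mod 7 = 2
h=2 → Monday

Monday


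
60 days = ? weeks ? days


Weeks: 60 ÷ 7 = 8 remainder 4

8 weeks 4 days


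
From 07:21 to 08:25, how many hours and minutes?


1h 4m

End time in minutes: 8×60 + 25 = 505
Start time in minutes: 7×60 + 21 = 441
Difference = 505 - 441 = 64 minutes
= 1 hours 4 minutes


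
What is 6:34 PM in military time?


18:34

Input: 6:34 PM
PM: 6 + 12 = 18


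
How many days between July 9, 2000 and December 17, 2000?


161 days

From July 9, 2000 to December 17, 2000
Rest of July 2000: 31 - 9 = 22
Full months: August 31, September 30, October 31, November 30
Days into December 2000: 17
Total = 22 + 31 + 30 + 31 + 30 + 17 = 161 days


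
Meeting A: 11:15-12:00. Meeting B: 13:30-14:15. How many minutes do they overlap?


Meeting A: 675-720 (in minutes from midnight)
Meeting B: 810-855
Overlap start = max(675, 810) = 810
Overlap end = min(720, 855) = 720
Overlap = max(0, 720 - 810) = 0 min

0 minutes


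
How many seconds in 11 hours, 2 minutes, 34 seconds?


Hours: 11 × 3600 = 39600
Minutes: 2 × 60 = 120
Seconds: 34
Total = 39600 + 120 + 34 = 39754

39754 seconds


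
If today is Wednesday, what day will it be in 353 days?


Start: Wednesday (index 2)
(2 + 353) mod 7
= 355 mod 7
= 5
Index 5 → Saturday

Saturday


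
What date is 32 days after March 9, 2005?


April 10, 2005

Start: March 9, 2005
Add 32 days
March 9 → April 1: 31 - 9 + 1 = 23 days (32 - 23 = 9 left)
April 1 + 9 = April 10, 2005


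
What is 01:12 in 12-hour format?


1:12 AM

Hour: 1
1 < 12 → AM


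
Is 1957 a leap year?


Rules: divisible by 4 AND (not by 100 OR by 400)
1957 ÷ 4 = 489 remainder 1 → not divisible by 4
Not divisible by 4 → not a leap year

No


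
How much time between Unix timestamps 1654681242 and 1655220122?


Difference = 1655220122 - 1654681242 = 538880 seconds
In hours: 538880 / 3600 ≈ 149.7
In days: 538880 / 86400 ≈ 6.24

538880 seconds (149.7 hours / 6.24 days)


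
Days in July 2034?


31 days

Month: July (month 7)
July has 31 days


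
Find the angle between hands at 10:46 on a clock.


Hour hand = 10×30 + 46×0.5 = 323.0°
Minute hand = 46×6 = 276°
Difference = |323.0 - 276| = 47.0°

47.0°


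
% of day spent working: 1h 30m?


6.3%

Time: 90 minutes
Day: 1440 minutes
Percentage = (90/1440) × 100 ≈ 6.3%


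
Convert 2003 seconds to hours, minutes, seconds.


0h 33m 23s

Hours: 2003 ÷ 3600 = 0 remainder 2003
Minutes: 2003 ÷ 60 = 33 remainder 23
Seconds: 23


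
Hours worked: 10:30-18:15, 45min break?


Total time = (18×60+15) - (10×60+30)
= 1095 - 630 = 465 min
Minus break: 465 - 45 = 420 min
= 7h 0m

7h 0m (420 minutes)


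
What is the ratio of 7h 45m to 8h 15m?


31:33 (0.94)

Duration 1: 465 minutes
Duration 2: 495 minutes
Ratio = 465:495
GCD = 15
Simplified = 31:33
As a decimal: 31/33 ≈ 0.94


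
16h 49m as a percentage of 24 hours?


0.7007 (70.07%)

Total minutes: 16×60 + 49 = 1009
Day = 24×60 = 1440 minutes
Fraction = 1009/1440 ≈ 0.7007
As a percentage: 1009/1440 × 100 ≈ 70.07%


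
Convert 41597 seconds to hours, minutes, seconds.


Hours: 41597 ÷ 3600 = 11 remainder 1997
Minutes: 1997 ÷ 60 = 33 remainder 17
Seconds: 17

11h 33m 17s


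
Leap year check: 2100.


Rules: divisible by 4 AND (not by 100 OR by 400)
2100 ÷ 4 = 525 exactly → divisible by 4
2100 ÷ 100 = 21 exactly → divisible by 100
2100 ÷ 400 = 5 remainder 100 → not divisible by 400
Divisible by 100 but not by 400 → not a leap year

No


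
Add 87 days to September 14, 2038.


Start: September 14, 2038
Add 87 days
September 14 → October 1: 30 - 14 + 1 = 17 days (87 - 17 = 70 left)
October 1 → November 1: 31 - 1 + 1 = 31 days (70 - 31 = 39 left)
November 1 → December 1: 30 - 1 + 1 = 30 days (39 - 30 = 9 left)
December 1 + 9 = December 10, 2038

December 10, 2038


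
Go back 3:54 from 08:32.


04:38

Start: 512 minutes from midnight
Subtract: 234 minutes
Remaining: 512 - 234 = 278
Hours: 4, Minutes: 38


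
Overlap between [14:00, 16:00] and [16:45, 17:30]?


Meeting A: 840-960 (in minutes from midnight)
Meeting B: 1005-1050
Overlap start = max(840, 1005) = 1005
Overlap end = min(960, 1050) = 960
Overlap = max(0, 960 - 1005) = 0 min

0 minutes


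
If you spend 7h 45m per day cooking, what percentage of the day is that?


32.3%

Time: 465 minutes
Day: 1440 minutes
Percentage = (465/1440) × 100 ≈ 32.3%


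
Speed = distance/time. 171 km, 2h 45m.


62.2 km/h

Distance: 171 km
Time: 2h 45m = 165 min = 165/60 = 11/4 hours
Speed = 171 ÷ (11/4) = 171 × 4 / 11 = 684/11 ≈ 62.2 km/h


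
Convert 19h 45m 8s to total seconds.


71108 seconds

Hours: 19 × 3600 = 68400
Minutes: 45 × 60 = 2700
Seconds: 8
Total = 68400 + 2700 + 8 = 71108


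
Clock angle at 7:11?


149.5°

Hour hand = 7×30 + 11×0.5 = 215.5°
Minute hand = 11×6 = 66°
Difference = |215.5 - 66| = 149.5°


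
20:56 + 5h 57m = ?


02:53 (next day)

Start: 1256 minutes from midnight
Add: 357 minutes
Total: 1613 minutes
Hours: 1613 ÷ 60 = 26 remainder 53
26 ≥ 24 → 26 - 24 = 2 (next day)


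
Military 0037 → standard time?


Hour: 0
0 → 12 AM (midnight)

12:37 AM


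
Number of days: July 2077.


31 days

Month: July (month 7)
July has 31 days


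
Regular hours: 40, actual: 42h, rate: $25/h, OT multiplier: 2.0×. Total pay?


Regular: 40h × $25 = $1000.00
Overtime: 42 - 40 = 2h
OT pay: 2h × $25 × 2.0 = $100.00
Total = $1000.00 + $100.00 = $1100.00

$1100.00


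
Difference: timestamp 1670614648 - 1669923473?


691175 seconds (192.0 hours / 8.00 days)

Difference = 1670614648 - 1669923473 = 691175 seconds
In hours: 691175 / 3600 ≈ 192.0
In days: 691175 / 86400 ≈ 8.00


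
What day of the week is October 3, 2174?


Monday

Zeller's congruence:
q=3, m=10, k=74, j=21
h = (3 + ⌊13×11/5⌋ + 74 + ⌊74/4⌋ + ⌊21/4⌋ - 2×21) mod 7
= (3 + 28 + 74 + 18 + 5 - 42) mod 7
= 86 mod 7 = 2
h=2 → Monday


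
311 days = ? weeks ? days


Weeks: 311 ÷ 7 = 44 remainder 3

44 weeks 3 days


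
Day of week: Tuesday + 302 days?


Wednesday

Start: Tuesday (index 1)
(1 + 302) mod 7
= 303 mod 7
= 2
Index 2 → Wednesday


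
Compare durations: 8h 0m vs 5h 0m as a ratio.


8:5 (1.60)

Duration 1: 480 minutes
Duration 2: 300 minutes
Ratio = 480:300
GCD = 60
Simplified = 8:5
As a decimal: 8/5 = 1.60


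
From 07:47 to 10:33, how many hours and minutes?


2h 46m

End time in minutes: 10×60 + 33 = 633
Start time in minutes: 7×60 + 47 = 467
Difference = 633 - 467 = 166 minutes
= 2 hours 46 minutes


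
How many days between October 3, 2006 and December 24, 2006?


From October 3, 2006 to December 24, 2006
Rest of October 2006: 31 - 3 = 28
Full months: November 30
Days into December 2006: 24
Total = 28 + 30 + 24 = 82 days

82 days


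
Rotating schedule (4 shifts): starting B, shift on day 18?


Shift C

Shifts: A, B, C, D
Start: B (index 1)
Day 18: (1 + 18 - 1) mod 4
= 18 mod 4
= 2
Index 2 → shift C


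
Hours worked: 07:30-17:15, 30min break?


9h 15m (555 minutes)

Total time = (17×60+15) - (7×60+30)
= 1035 - 450 = 585 min
Minus break: 585 - 30 = 555 min
= 9h 15m


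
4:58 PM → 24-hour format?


16:58

Input: 4:58 PM
PM: 4 + 12 = 16


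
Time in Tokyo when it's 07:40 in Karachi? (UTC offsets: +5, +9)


11:40

Time difference = UTC+9 - UTC+5 = +4 hours
New hour = (7 + 4) mod 24
= 11 mod 24 = 11
Minutes unchanged → 11:40


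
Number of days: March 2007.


31 days

Month: March (month 3)
March has 31 days


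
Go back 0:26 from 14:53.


14:27

Start: 893 minutes from midnight
Subtract: 26 minutes
Remaining: 893 - 26 = 867
Hours: 14, Minutes: 27


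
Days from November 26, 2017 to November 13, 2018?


352 days

From November 26, 2017 to November 13, 2018
Rest of November 2017: 30 - 26 = 4
Full months: December 31, January 31, February 2018 28, March 31, April 30, May 31, June 30, July 31, August 31, September 30, October 31
Days into November 2018: 13
Total = 4 + 31 + 31 + 28 + 31 + 30 + 31 + 30 + 31 + 31 + 30 + 31 + 13 = 352 days


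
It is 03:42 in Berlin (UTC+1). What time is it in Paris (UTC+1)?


03:42

Time difference = UTC+1 - UTC+1 = +0 hours
New hour = (3 + 0) mod 24
= 3 mod 24 = 3
Minutes unchanged → 03:42


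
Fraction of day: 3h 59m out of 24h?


Total minutes: 3×60 + 59 = 239
Day = 24×60 = 1440 minutes
Fraction = 239/1440 ≈ 0.1660
As a percentage: 239/1440 × 100 ≈ 16.60%

0.1660 (16.60%)


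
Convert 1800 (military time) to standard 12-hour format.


6:00 PM

Hour: 18
18 - 12 = 6 → PM


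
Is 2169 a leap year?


No

Rules: divisible by 4 AND (not by 100 OR by 400)
2169 ÷ 4 = 542 remainder 1 → not divisible by 4
Not divisible by 4 → not a leap year


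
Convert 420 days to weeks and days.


60 weeks 0 days

Weeks: 420 ÷ 7 = 60 remainder 0


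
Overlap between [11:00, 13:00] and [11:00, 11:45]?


45 minutes

Meeting A: 660-780 (in minutes from midnight)
Meeting B: 660-705
Overlap start = max(660, 660) = 660
Overlap end = min(780, 705) = 705
Overlap = max(0, 705 - 660) = 45 min


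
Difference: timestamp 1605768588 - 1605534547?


Difference = 1605768588 - 1605534547 = 234041 seconds
In hours: 234041 / 3600 ≈ 65.0
In days: 234041 / 86400 ≈ 2.71

234041 seconds (65.0 hours / 2.71 days)


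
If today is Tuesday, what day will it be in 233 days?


Thursday

Start: Tuesday (index 1)
(1 + 233) mod 7
= 234 mod 7
= 3
Index 3 → Thursday


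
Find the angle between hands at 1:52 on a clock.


104.0°

Hour hand = 1×30 + 52×0.5 = 56.0°
Minute hand = 52×6 = 312°
Difference = |56.0 - 312| = 256.0°
Since > 180°: 360 - 256.0 = 104.0°


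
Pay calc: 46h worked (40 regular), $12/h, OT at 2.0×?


$624.00

Regular: 40h × $12 = $480.00
Overtime: 46 - 40 = 6h
OT pay: 6h × $12 × 2.0 = $144.00
Total = $480.00 + $144.00 = $624.00


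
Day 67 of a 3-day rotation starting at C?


Shifts: A, B, C
Start: C (index 2)
Day 67: (2 + 67 - 1) mod 3
= 68 mod 3
= 2
Index 2 → shift C

Shift C


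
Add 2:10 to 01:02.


03:12

Start: 62 minutes from midnight
Add: 130 minutes
Total: 192 minutes
Hours: 192 ÷ 60 = 3 remainder 12


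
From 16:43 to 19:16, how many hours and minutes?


2h 33m

End time in minutes: 19×60 + 16 = 1156
Start time in minutes: 16×60 + 43 = 1003
Difference = 1156 - 1003 = 153 minutes
= 2 hours 33 minutes


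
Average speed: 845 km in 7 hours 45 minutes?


Distance: 845 km
Time: 7h 45m = 465 min = 465/60 = 31/4 hours
Speed = 845 ÷ (31/4) = 845 × 4 / 31 = 3380/31 ≈ 109.0 km/h

109.0 km/h


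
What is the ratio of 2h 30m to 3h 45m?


2:3 (0.67)

Duration 1: 150 minutes
Duration 2: 225 minutes
Ratio = 150:225
GCD = 75
Simplified = 2:3
As a decimal: 2/3 ≈ 0.67


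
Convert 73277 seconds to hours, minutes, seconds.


20h 21m 17s

Hours: 73277 ÷ 3600 = 20 remainder 1277
Minutes: 1277 ÷ 60 = 21 remainder 17
Seconds: 17


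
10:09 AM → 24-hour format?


10:09

Input: 10:09 AM
AM hour stays: 10


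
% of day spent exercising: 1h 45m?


7.3%

Time: 105 minutes
Day: 1440 minutes
Percentage = (105/1440) × 100 ≈ 7.3%


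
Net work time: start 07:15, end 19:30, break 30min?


Total time = (19×60+30) - (7×60+15)
= 1170 - 435 = 735 min
Minus break: 735 - 30 = 705 min
= 11h 45m

11h 45m (705 minutes)


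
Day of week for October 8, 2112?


Saturday

Zeller's congruence:
q=8, m=10, k=12, j=21
h = (8 + ⌊13×11/5⌋ + 12 + ⌊12/4⌋ + ⌊21/4⌋ - 2×21) mod 7
= (8 + 28 + 12 + 3 + 5 - 42) mod 7
= 14 mod 7 = 0
h=0 → Saturday


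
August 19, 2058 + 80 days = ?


Start: August 19, 2058
Add 80 days
August 19 → September 1: 31 - 19 + 1 = 13 days (80 - 13 = 67 left)
September 1 → October 1: 30 - 1 + 1 = 30 days (67 - 30 = 37 left)
October 1 → November 1: 31 - 1 + 1 = 31 days (37 - 31 = 6 left)
November 1 + 6 = November 7, 2058

November 7, 2058


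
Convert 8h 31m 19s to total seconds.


30679 seconds

Hours: 8 × 3600 = 28800
Minutes: 31 × 60 = 1860
Seconds: 19
Total = 28800 + 1860 + 19 = 30679


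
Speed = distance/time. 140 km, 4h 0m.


Distance: 140 km
Time: 4 hours
Speed = 140 / 4 = 35.0 km/h

35.0 km/h


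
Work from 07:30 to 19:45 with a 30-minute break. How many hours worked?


Total time = (19×60+45) - (7×60+30)
= 1185 - 450 = 735 min
Minus break: 735 - 30 = 705 min
= 11h 45m

11h 45m (705 minutes)


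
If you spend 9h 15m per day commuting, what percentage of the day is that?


Time: 555 minutes
Day: 1440 minutes
Percentage = (555/1440) × 100 ≈ 38.5%

38.5%


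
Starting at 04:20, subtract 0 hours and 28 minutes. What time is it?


Start: 260 minutes from midnight
Subtract: 28 minutes
Remaining: 260 - 28 = 232
Hours: 3, Minutes: 52

03:52


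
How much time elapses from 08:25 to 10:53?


End time in minutes: 10×60 + 53 = 653
Start time in minutes: 8×60 + 25 = 505
Difference = 653 - 505 = 148 minutes
= 2 hours 28 minutes

2h 28m


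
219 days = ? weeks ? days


Weeks: 219 ÷ 7 = 31 remainder 2

31 weeks 2 days


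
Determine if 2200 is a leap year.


Rules: divisible by 4 AND (not by 100 OR by 400)
2200 ÷ 4 = 550 exactly → divisible by 4
2200 ÷ 100 = 22 exactly → divisible by 100
2200 ÷ 400 = 5 remainder 200 → not divisible by 400
Divisible by 100 but not by 400 → not a leap year

No


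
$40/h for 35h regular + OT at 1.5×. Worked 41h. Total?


Regular: 35h × $40 = $1400.00
Overtime: 41 - 35 = 6h
OT pay: 6h × $40 × 1.5 = $360.00
Total = $1400.00 + $360.00 = $1760.00

$1760.00


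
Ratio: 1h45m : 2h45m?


Duration 1: 105 minutes
Duration 2: 165 minutes
Ratio = 105:165
GCD = 15
Simplified = 7:11
As a decimal: 7/11 ≈ 0.64

7:11 (0.64)


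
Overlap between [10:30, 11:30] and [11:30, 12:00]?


Meeting A: 630-690 (in minutes from midnight)
Meeting B: 690-720
Overlap start = max(630, 690) = 690
Overlap end = min(690, 720) = 690
Overlap = max(0, 690 - 690) = 0 min

0 minutes


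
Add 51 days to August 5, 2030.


Start: August 5, 2030
Add 51 days
August 5 → September 1: 31 - 5 + 1 = 27 days (51 - 27 = 24 left)
September 1 + 24 = September 25, 2030

September 25, 2030


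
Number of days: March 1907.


Month: March (month 3)
March has 31 days

31 days


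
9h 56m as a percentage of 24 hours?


0.4139 (41.39%)

Total minutes: 9×60 + 56 = 596
Day = 24×60 = 1440 minutes
Fraction = 596/1440 ≈ 0.4139
As a percentage: 596/1440 × 100 ≈ 41.39%


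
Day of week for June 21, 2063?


Thursday

Zeller's congruence:
q=21, m=6, k=63, j=20
h = (21 + ⌊13×7/5⌋ + 63 + ⌊63/4⌋ + ⌊20/4⌋ - 2×20) mod 7
= (21 + 18 + 63 + 15 + 5 - 40) mod 7
= 82 mod 7 = 5
h=5 → Thursday


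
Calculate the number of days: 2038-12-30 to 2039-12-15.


From December 30, 2038 to December 15, 2039
Rest of December 2038: 31 - 30 = 1
Full months: January 31, February 2039 28, March 31, April 30, May 31, June 30, July 31, August 31, September 30, October 31, November 30
Days into December 2039: 15
Total = 1 + 31 + 28 + 31 + 30 + 31 + 30 + 31 + 31 + 30 + 31 + 30 + 15 = 350 days

350 days


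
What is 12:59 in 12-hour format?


Hour: 12
12 → 12 PM (noon)

12:59 PM


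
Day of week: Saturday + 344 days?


Start: Saturday (index 5)
(5 + 344) mod 7
= 349 mod 7
= 6
Index 6 → Sunday

Sunday


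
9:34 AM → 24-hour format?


09:34

Input: 9:34 AM
AM hour stays: 9


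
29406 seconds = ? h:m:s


Hours: 29406 ÷ 3600 = 8 remainder 606
Minutes: 606 ÷ 60 = 10 remainder 6
Seconds: 6

8h 10m 6s


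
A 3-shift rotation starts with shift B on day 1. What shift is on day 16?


Shifts: A, B, C
Start: B (index 1)
Day 16: (1 + 16 - 1) mod 3
= 16 mod 3
= 1
Index 1 → shift B

Shift B


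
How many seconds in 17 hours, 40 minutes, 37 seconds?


Hours: 17 × 3600 = 61200
Minutes: 40 × 60 = 2400
Seconds: 37
Total = 61200 + 2400 + 37 = 63637

63637 seconds


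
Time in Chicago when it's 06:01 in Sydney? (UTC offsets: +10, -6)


14:01 (previous day)

Time difference = UTC-6 - UTC+10 = -16 hours
New hour = (6 -16) mod 24
= -10 mod 24 = 14
Minutes unchanged → 14:01; -10 < 0 → previous day


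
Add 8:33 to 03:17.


Start: 197 minutes from midnight
Add: 513 minutes
Total: 710 minutes
Hours: 710 ÷ 60 = 11 remainder 50

11:50


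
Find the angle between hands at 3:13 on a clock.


18.5°

Hour hand = 3×30 + 13×0.5 = 96.5°
Minute hand = 13×6 = 78°
Difference = |96.5 - 78| = 18.5°


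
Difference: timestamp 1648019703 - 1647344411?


675292 seconds (187.6 hours / 7.82 days)

Difference = 1648019703 - 1647344411 = 675292 seconds
In hours: 675292 / 3600 ≈ 187.6
In days: 675292 / 86400 ≈ 7.82


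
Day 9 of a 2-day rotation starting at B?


Shift B

Shifts: A, B
Start: B (index 1)
Day 9: (1 + 9 - 1) mod 2
= 9 mod 2
= 1
Index 1 → shift B


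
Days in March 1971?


31 days

Month: March (month 3)
March has 31 days


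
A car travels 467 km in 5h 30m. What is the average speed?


Distance: 467 km
Time: 5h 30m = 330 min = 330/60 = 11/2 hours
Speed = 467 ÷ (11/2) = 467 × 2 / 11 = 934/11 ≈ 84.9 km/h

84.9 km/h


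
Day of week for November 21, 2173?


Zeller's congruence:
q=21, m=11, k=73, j=21
h = (21 + ⌊13×12/5⌋ + 73 + ⌊73/4⌋ + ⌊21/4⌋ - 2×21) mod 7
= (21 + 31 + 73 + 18 + 5 - 42) mod 7
= 106 mod 7 = 1
h=1 → Sunday

Sunday


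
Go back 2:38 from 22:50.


20:12

Start: 1370 minutes from midnight
Subtract: 158 minutes
Remaining: 1370 - 158 = 1212
Hours: 20, Minutes: 12


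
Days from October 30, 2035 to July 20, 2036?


From October 30, 2035 to July 20, 2036
Rest of October 2035: 31 - 30 = 1
Full months: November 30, December 31, January 31, February 2036 29, March 31, April 30, May 31, June 30
Days into July 2036: 20
Total = 1 + 30 + 31 + 31 + 29 + 31 + 30 + 31 + 30 + 20 = 264 days

264 days


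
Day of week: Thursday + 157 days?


Start: Thursday (index 3)
(3 + 157) mod 7
= 160 mod 7
= 6
Index 6 → Sunday

Sunday


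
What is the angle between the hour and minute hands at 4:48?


144.0°

Hour hand = 4×30 + 48×0.5 = 144.0°
Minute hand = 48×6 = 288°
Difference = |144.0 - 288| = 144.0°


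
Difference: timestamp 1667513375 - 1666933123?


580252 seconds (161.2 hours / 6.72 days)

Difference = 1667513375 - 1666933123 = 580252 seconds
In hours: 580252 / 3600 ≈ 161.2
In days: 580252 / 86400 ≈ 6.72


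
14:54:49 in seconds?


53689 seconds

Hours: 14 × 3600 = 50400
Minutes: 54 × 60 = 3240
Seconds: 49
Total = 50400 + 3240 + 49 = 53689


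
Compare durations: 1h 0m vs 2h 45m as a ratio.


4:11 (0.36)

Duration 1: 60 minutes
Duration 2: 165 minutes
Ratio = 60:165
GCD = 15
Simplified = 4:11
As a decimal: 4/11 ≈ 0.36


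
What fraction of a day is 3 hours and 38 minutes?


Total minutes: 3×60 + 38 = 218
Day = 24×60 = 1440 minutes
Fraction = 218/1440 ≈ 0.1514
As a percentage: 218/1440 × 100 ≈ 15.14%

0.1514 (15.14%)


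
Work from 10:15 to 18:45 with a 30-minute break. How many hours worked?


8h 0m (480 minutes)

Total time = (18×60+45) - (10×60+15)
= 1125 - 615 = 510 min
Minus break: 510 - 30 = 480 min
= 8h 0m


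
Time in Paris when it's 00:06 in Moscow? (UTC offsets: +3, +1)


22:06 (previous day)

Time difference = UTC+1 - UTC+3 = -2 hours
New hour = (0 -2) mod 24
= -2 mod 24 = 22
Minutes unchanged → 22:06; -2 < 0 → previous day


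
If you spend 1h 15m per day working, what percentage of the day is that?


Time: 75 minutes
Day: 1440 minutes
Percentage = (75/1440) × 100 ≈ 5.2%

5.2%


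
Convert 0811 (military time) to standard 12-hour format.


8:11 AM

Hour: 8
8 < 12 → AM


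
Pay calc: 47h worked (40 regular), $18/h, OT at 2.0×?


Regular: 40h × $18 = $720.00
Overtime: 47 - 40 = 7h
OT pay: 7h × $18 × 2.0 = $252.00
Total = $720.00 + $252.00 = $972.00

$972.00


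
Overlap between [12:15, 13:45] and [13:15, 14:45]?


Meeting A: 735-825 (in minutes from midnight)
Meeting B: 795-885
Overlap start = max(735, 795) = 795
Overlap end = min(825, 885) = 825
Overlap = max(0, 825 - 795) = 30 min

30 minutes


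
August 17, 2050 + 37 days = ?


September 23, 2050

Start: August 17, 2050
Add 37 days
August 17 → September 1: 31 - 17 + 1 = 15 days (37 - 15 = 22 left)
September 1 + 22 = September 23, 2050


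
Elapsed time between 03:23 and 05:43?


2h 20m

End time in minutes: 5×60 + 43 = 343
Start time in minutes: 3×60 + 23 = 203
Difference = 343 - 203 = 140 minutes
= 2 hours 20 minutes


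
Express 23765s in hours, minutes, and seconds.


6h 36m 5s

Hours: 23765 ÷ 3600 = 6 remainder 2165
Minutes: 2165 ÷ 60 = 36 remainder 5
Seconds: 5


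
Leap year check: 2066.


Rules: divisible by 4 AND (not by 100 OR by 400)
2066 ÷ 4 = 516 remainder 2 → not divisible by 4
Not divisible by 4 → not a leap year

No


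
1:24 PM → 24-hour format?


13:24

Input: 1:24 PM
PM: 1 + 12 = 13


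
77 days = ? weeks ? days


11 weeks 0 days

Weeks: 77 ÷ 7 = 11 remainder 0


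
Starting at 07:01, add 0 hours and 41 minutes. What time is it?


07:42

Start: 421 minutes from midnight
Add: 41 minutes
Total: 462 minutes
Hours: 462 ÷ 60 = 7 remainder 42


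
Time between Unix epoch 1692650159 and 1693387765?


Difference = 1693387765 - 1692650159 = 737606 seconds
In hours: 737606 / 3600 ≈ 204.9
In days: 737606 / 86400 ≈ 8.54

737606 seconds (204.9 hours / 8.54 days)


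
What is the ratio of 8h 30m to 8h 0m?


17:16 (1.06)

Duration 1: 510 minutes
Duration 2: 480 minutes
Ratio = 510:480
GCD = 30
Simplified = 17:16
As a decimal: 17/16 ≈ 1.06


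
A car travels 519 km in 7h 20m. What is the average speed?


Distance: 519 km
Time: 7h 20m = 440 min = 440/60 = 22/3 hours
Speed = 519 ÷ (22/3) = 519 × 3 / 22 = 1557/22 ≈ 70.8 km/h

70.8 km/h


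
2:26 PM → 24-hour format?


14:26

Input: 2:26 PM
PM: 2 + 12 = 14


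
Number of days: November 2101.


Month: November (month 11)
November has 30 days

30 days


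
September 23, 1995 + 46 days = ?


Start: September 23, 1995
Add 46 days
September 23 → October 1: 30 - 23 + 1 = 8 days (46 - 8 = 38 left)
October 1 → November 1: 31 - 1 + 1 = 31 days (38 - 31 = 7 left)
November 1 + 7 = November 8, 1995

November 8, 1995


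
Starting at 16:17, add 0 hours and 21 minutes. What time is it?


Start: 977 minutes from midnight
Add: 21 minutes
Total: 998 minutes
Hours: 998 ÷ 60 = 16 remainder 38

16:38


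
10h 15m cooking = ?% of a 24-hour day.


42.7%

Time: 615 minutes
Day: 1440 minutes
Percentage = (615/1440) × 100 ≈ 42.7%


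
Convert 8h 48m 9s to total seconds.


31689 seconds

Hours: 8 × 3600 = 28800
Minutes: 48 × 60 = 2880
Seconds: 9
Total = 28800 + 2880 + 9 = 31689


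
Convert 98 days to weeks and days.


14 weeks 0 days

Weeks: 98 ÷ 7 = 14 remainder 0


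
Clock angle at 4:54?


Hour hand = 4×30 + 54×0.5 = 147.0°
Minute hand = 54×6 = 324°
Difference = |147.0 - 324| = 177.0°

177.0°


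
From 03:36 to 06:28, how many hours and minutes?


2h 52m

End time in minutes: 6×60 + 28 = 388
Start time in minutes: 3×60 + 36 = 216
Difference = 388 - 216 = 172 minutes
= 2 hours 52 minutes


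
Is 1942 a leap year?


No

Rules: divisible by 4 AND (not by 100 OR by 400)
1942 ÷ 4 = 485 remainder 2 → not divisible by 4
Not divisible by 4 → not a leap year


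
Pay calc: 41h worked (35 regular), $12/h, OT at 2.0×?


$564.00

Regular: 35h × $12 = $420.00
Overtime: 41 - 35 = 6h
OT pay: 6h × $12 × 2.0 = $144.00
Total = $420.00 + $144.00 = $564.00


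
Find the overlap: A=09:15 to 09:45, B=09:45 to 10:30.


0 minutes

Meeting A: 555-585 (in minutes from midnight)
Meeting B: 585-630
Overlap start = max(555, 585) = 585
Overlap end = min(585, 630) = 585
Overlap = max(0, 585 - 585) = 0 min


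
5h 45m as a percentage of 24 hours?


0.2396 (23.96%)

Total minutes: 5×60 + 45 = 345
Day = 24×60 = 1440 minutes
Fraction = 345/1440 ≈ 0.2396
As a percentage: 345/1440 × 100 ≈ 23.96%


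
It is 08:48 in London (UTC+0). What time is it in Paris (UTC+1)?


Time difference = UTC+1 - UTC+0 = +1 hours
New hour = (8 + 1) mod 24
= 9 mod 24 = 9
Minutes unchanged → 09:48

09:48


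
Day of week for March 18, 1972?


Zeller's congruence:
q=18, m=3, k=72, j=19
h = (18 + ⌊13×4/5⌋ + 72 + ⌊72/4⌋ + ⌊19/4⌋ - 2×19) mod 7
= (18 + 10 + 72 + 18 + 4 - 38) mod 7
= 84 mod 7 = 0
h=0 → Saturday

Saturday


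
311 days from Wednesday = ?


Start: Wednesday (index 2)
(2 + 311) mod 7
= 313 mod 7
= 5
Index 5 → Saturday

Saturday


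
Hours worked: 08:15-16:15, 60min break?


7h 0m (420 minutes)

Total time = (16×60+15) - (8×60+15)
= 975 - 495 = 480 min
Minus break: 480 - 60 = 420 min
= 7h 0m


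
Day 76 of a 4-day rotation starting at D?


Shifts: A, B, C, D
Start: D (index 3)
Day 76: (3 + 76 - 1) mod 4
= 78 mod 4
= 2
Index 2 → shift C

Shift C


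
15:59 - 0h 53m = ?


15:06

Start: 959 minutes from midnight
Subtract: 53 minutes
Remaining: 959 - 53 = 906
Hours: 15, Minutes: 6


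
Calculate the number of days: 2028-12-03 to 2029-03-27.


From December 3, 2028 to March 27, 2029
Rest of December 2028: 31 - 3 = 28
Full months: January 31, February 2029 28
Days into March 2029: 27
Total = 28 + 31 + 28 + 27 = 114 days

114 days


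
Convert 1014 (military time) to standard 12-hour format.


10:14 AM

Hour: 10
10 < 12 → AM


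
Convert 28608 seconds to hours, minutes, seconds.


Hours: 28608 ÷ 3600 = 7 remainder 3408
Minutes: 3408 ÷ 60 = 56 remainder 48
Seconds: 48

7h 56m 48s


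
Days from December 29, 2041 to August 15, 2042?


229 days

From December 29, 2041 to August 15, 2042
Rest of December 2041: 31 - 29 = 2
Full months: January 31, February 2042 28, March 31, April 30, May 31, June 30, July 31
Days into August 2042: 15
Total = 2 + 31 + 28 + 31 + 30 + 31 + 30 + 31 + 15 = 229 days


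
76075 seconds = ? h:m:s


Hours: 76075 ÷ 3600 = 21 remainder 475
Minutes: 475 ÷ 60 = 7 remainder 55
Seconds: 55

21h 7m 55s


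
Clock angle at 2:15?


22.5°

Hour hand = 2×30 + 15×0.5 = 67.5°
Minute hand = 15×6 = 90°
Difference = |67.5 - 90| = 22.5°


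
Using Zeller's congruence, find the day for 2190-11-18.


Thursday

Zeller's congruence:
q=18, m=11, k=90, j=21
h = (18 + ⌊13×12/5⌋ + 90 + ⌊90/4⌋ + ⌊21/4⌋ - 2×21) mod 7
= (18 + 31 + 90 + 22 + 5 - 42) mod 7
= 124 mod 7 = 5
h=5 → Thursday


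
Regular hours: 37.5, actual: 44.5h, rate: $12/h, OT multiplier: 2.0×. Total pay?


$618.00

Regular: 37.5h × $12 = $450.00
Overtime: 44.5 - 37.5 = 7.0h
OT pay: 7.0h × $12 × 2.0 = $168.00
Total = $450.00 + $168.00 = $618.00


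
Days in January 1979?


Month: January (month 1)
January has 31 days

31 days


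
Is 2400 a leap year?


Yes

Rules: divisible by 4 AND (not by 100 OR by 400)
2400 ÷ 4 = 600 exactly → divisible by 4
2400 ÷ 100 = 24 exactly → divisible by 100
2400 ÷ 400 = 6 exactly → divisible by 400
Divisible by 400 → leap year


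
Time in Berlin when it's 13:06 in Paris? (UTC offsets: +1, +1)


Time difference = UTC+1 - UTC+1 = +0 hours
New hour = (13 + 0) mod 24
= 13 mod 24 = 13
Minutes unchanged → 13:06

13:06


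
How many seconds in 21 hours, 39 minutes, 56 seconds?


77996 seconds

Hours: 21 × 3600 = 75600
Minutes: 39 × 60 = 2340
Seconds: 56
Total = 75600 + 2340 + 56 = 77996


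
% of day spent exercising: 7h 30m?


31.3%

Time: 450 minutes
Day: 1440 minutes
Percentage = (450/1440) × 100 ≈ 31.3%


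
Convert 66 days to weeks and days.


Weeks: 66 ÷ 7 = 9 remainder 3

9 weeks 3 days


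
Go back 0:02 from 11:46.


11:44

Start: 706 minutes from midnight
Subtract: 2 minutes
Remaining: 706 - 2 = 704
Hours: 11, Minutes: 44


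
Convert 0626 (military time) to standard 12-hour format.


6:26 AM

Hour: 6
6 < 12 → AM


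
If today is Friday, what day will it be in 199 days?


Start: Friday (index 4)
(4 + 199) mod 7
= 203 mod 7
= 0
Index 0 → Monday

Monday


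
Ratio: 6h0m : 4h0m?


Duration 1: 360 minutes
Duration 2: 240 minutes
Ratio = 360:240
GCD = 120
Simplified = 3:2
As a decimal: 3/2 = 1.50

3:2 (1.50)


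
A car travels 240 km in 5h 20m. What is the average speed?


45.0 km/h

Distance: 240 km
Time: 5h 20m = 320 min = 320/60 = 16/3 hours
Speed = 240 ÷ (16/3) = 240 × 3 / 16 = 720/16 = 45.0 km/h


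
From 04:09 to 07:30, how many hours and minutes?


3h 21m

End time in minutes: 7×60 + 30 = 450
Start time in minutes: 4×60 + 9 = 249
Difference = 450 - 249 = 201 minutes
= 3 hours 21 minutes


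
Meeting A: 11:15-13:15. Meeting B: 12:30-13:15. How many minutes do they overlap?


45 minutes

Meeting A: 675-795 (in minutes from midnight)
Meeting B: 750-795
Overlap start = max(675, 750) = 750
Overlap end = min(795, 795) = 795
Overlap = max(0, 795 - 750) = 45 min


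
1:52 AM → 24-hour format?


Input: 1:52 AM
AM hour stays: 1

01:52


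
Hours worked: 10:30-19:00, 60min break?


7h 30m (450 minutes)

Total time = (19×60+0) - (10×60+30)
= 1140 - 630 = 510 min
Minus break: 510 - 60 = 450 min
= 7h 30m


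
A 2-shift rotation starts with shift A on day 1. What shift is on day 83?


Shifts: A, B
Start: A (index 0)
Day 83: (0 + 83 - 1) mod 2
= 82 mod 2
= 0
Index 0 → shift A

Shift A


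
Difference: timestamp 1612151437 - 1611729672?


421765 seconds (117.2 hours / 4.88 days)

Difference = 1612151437 - 1611729672 = 421765 seconds
In hours: 421765 / 3600 ≈ 117.2
In days: 421765 / 86400 ≈ 4.88


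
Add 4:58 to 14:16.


Start: 856 minutes from midnight
Add: 298 minutes
Total: 1154 minutes
Hours: 1154 ÷ 60 = 19 remainder 14

19:14


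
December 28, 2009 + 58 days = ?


Start: December 28, 2009
Add 58 days
December 28 → January 1: 31 - 28 + 1 = 4 days (58 - 4 = 54 left)
January 1 → February 1: 31 - 1 + 1 = 31 days (54 - 31 = 23 left)
February 1 + 23 = February 24, 2010

February 24, 2010


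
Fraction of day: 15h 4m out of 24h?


0.6278 (62.78%)

Total minutes: 15×60 + 4 = 904
Day = 24×60 = 1440 minutes
Fraction = 904/1440 ≈ 0.6278
As a percentage: 904/1440 × 100 ≈ 62.78%


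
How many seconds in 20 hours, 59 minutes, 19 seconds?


Hours: 20 × 3600 = 72000
Minutes: 59 × 60 = 3540
Seconds: 19
Total = 72000 + 3540 + 19 = 75559

75559 seconds


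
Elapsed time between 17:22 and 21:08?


End time in minutes: 21×60 + 8 = 1268
Start time in minutes: 17×60 + 22 = 1042
Difference = 1268 - 1042 = 226 minutes
= 3 hours 46 minutes

3h 46m


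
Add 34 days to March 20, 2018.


Start: March 20, 2018
Add 34 days
March 20 → April 1: 31 - 20 + 1 = 12 days (34 - 12 = 22 left)
April 1 + 22 = April 23, 2018

April 23, 2018


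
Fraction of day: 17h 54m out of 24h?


0.7458 (74.58%)

Total minutes: 17×60 + 54 = 1074
Day = 24×60 = 1440 minutes
Fraction = 1074/1440 ≈ 0.7458
As a percentage: 1074/1440 × 100 ≈ 74.58%


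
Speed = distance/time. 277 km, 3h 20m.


83.1 km/h

Distance: 277 km
Time: 3h 20m = 200 min = 200/60 = 10/3 hours
Speed = 277 ÷ (10/3) = 277 × 3 / 10 = 831/10 = 83.1 km/h


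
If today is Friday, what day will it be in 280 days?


Friday

Start: Friday (index 4)
(4 + 280) mod 7
= 284 mod 7
= 4
Index 4 → Friday


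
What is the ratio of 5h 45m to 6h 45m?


23:27 (0.85)

Duration 1: 345 minutes
Duration 2: 405 minutes
Ratio = 345:405
GCD = 15
Simplified = 23:27
As a decimal: 23/27 ≈ 0.85


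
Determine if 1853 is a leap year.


Rules: divisible by 4 AND (not by 100 OR by 400)
1853 ÷ 4 = 463 remainder 1 → not divisible by 4
Not divisible by 4 → not a leap year

No
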